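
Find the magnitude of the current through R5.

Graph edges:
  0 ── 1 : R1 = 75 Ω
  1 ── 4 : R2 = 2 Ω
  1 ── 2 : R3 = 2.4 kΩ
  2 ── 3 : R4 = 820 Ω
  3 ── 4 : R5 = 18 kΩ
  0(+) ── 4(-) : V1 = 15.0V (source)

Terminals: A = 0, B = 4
Nodal analysis, taking node 4 as the 0 V reference.
Source V1 fixes V_0 = 15 V.
KCL at each unknown node (sum of currents leaving = 0; resistances in Ω):
  Node 1: (V_1 - 15)/75 + (V_1 - 0)/2 + (V_1 - V_2)/2400 = 0
  Node 2: (V_2 - V_1)/2400 + (V_2 - V_3)/820 = 0
  Node 3: (V_3 - V_2)/820 + (V_3 - 0)/18000 = 0
Collecting terms (coefficients in siemens):
  0.5137·V_1 - 0.0004167·V_2 = 0.2
  0.001636·V_2 - 0.0004167·V_1 - 0.00122·V_3 = 0
  0.001275·V_3 - 0.00122·V_2 = 0
Solving these 3 simultaneous equations (Gaussian elimination) gives:
  V_1 = 0.3896 V, V_2 = 0.3455 V, V_3 = 0.3305 V
I_R5 = (V_3 - V_4)/R5 = (0.3305 - 0)/18000 = 0.00001836 A
|I_R5| = 0.00001836 A

Final answer: |I_R5| = 1.836e-05 A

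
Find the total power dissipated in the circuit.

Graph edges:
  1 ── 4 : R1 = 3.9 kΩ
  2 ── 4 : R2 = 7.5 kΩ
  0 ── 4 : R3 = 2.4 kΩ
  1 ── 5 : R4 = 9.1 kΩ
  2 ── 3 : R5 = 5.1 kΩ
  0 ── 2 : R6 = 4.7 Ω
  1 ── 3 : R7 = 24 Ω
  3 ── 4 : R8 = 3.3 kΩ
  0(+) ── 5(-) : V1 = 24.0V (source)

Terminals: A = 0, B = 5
Nodal analysis, taking node 5 as the 0 V reference.
Source V1 fixes V_0 = 24 V.
KCL at each unknown node (sum of currents leaving = 0; resistances in Ω):
  Node 1: (V_1 - V_4)/3900 + (V_1 - 0)/9100 + (V_1 - V_3)/24 = 0
  Node 2: (V_2 - V_4)/7500 + (V_2 - V_3)/5100 + (V_2 - 24)/4.7 = 0
  Node 3: (V_3 - V_2)/5100 + (V_3 - V_1)/24 + (V_3 - V_4)/3300 = 0
  Node 4: (V_4 - V_1)/3900 + (V_4 - V_2)/7500 + (V_4 - 24)/2400 + (V_4 - V_3)/3300 = 0
Collecting terms (coefficients in siemens):
  0.04203·V_1 - 0.04167·V_3 - 0.0002564·V_4 = 0
  0.2131·V_2 - 0.0001961·V_3 - 0.0001333·V_4 = 5.106
  0.04217·V_3 - 0.04167·V_1 - 0.0001961·V_2 - 0.000303·V_4 = 0
  0.001109·V_4 - 0.0002564·V_1 - 0.0001333·V_2 - 0.000303·V_3 = 0.01
Solving these 4 simultaneous equations (Gaussian elimination) gives:
  V_1 = 19.45 V, V_2 = 23.99 V, V_3 = 19.49 V, V_4 = 21.72 V
Power in each resistor, P = (ΔV)²/R:
  P_R1 = (19.45 - 21.72)²/3900 = 0.001313 W
  P_R2 = (23.99 - 21.72)²/7500 = 0.0006915 W
  P_R3 = (24 - 21.72)²/2400 = 0.002171 W
  P_R4 = (19.45 - 0)²/9100 = 0.04159 W
  P_R5 = (23.99 - 19.49)²/5100 = 0.003976 W
  P_R6 = (24 - 23.99)²/4.7 = 0.000006618 W
  P_R7 = (19.45 - 19.49)²/24 = 0.00005822 W
  P_R8 = (19.49 - 21.72)²/3300 = 0.001501 W
P_total = P_R1 + P_R2 + P_R3 + P_R4 + P_R5 + P_R6 + P_R7 + P_R8 = 0.05131 W

Final answer: 0.05131 W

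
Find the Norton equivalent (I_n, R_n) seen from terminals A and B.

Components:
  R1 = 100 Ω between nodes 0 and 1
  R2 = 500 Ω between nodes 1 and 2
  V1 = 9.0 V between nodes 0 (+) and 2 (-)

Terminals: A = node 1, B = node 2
Find the Thévenin equivalent first; then I_n = V_th/R_th and R_n = R_th.
Step 1 — V_th is the open-circuit voltage V_A - V_B (nothing connected across the terminals).
Nodal analysis, taking node 2 as the 0 V reference.
Source V1 fixes V_0 = 9 V.
KCL at each unknown node (sum of currents leaving = 0; resistances in Ω):
  Node 1: (V_1 - 9)/100 + (V_1 - 0)/500 = 0
Collecting terms: 0.012 × V_1 = 0.09  =>  V_1 = 7.5 V
V_th = V_1 - V_2 = 7.5 - 0 = 7.5 V
Step 2 — R_th: zero the source — replace V1 by a short circuit (node 2 merges into node 0) — and find the resistance seen between A (node 1) and B (node 0).
Reduce the network between node 1 (A) and node 0 (B) by series/parallel combination:
  Rp1 = R1 ‖ R2 (parallel, both between nodes 0 and 1) = 1/(1/100 + 1/500) = 83.33 Ω
R_th = 83.33 Ω
I_n = V_th/R_th = 7.5/83.33 = 0.09 A, and R_n = R_th = 83.33 Ω

Final answer: I_n = 0.09 A, R_n = 83.33 Ω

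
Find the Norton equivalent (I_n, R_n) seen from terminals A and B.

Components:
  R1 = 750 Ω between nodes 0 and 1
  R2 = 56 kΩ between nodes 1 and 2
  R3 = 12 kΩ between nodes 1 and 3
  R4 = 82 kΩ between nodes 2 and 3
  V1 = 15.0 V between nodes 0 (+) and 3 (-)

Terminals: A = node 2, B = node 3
Find the Thévenin equivalent first; then I_n = V_th/R_th and R_n = R_th.
Step 1 — V_th is the open-circuit voltage V_A - V_B (nothing connected across the terminals).
Nodal analysis, taking node 3 as the 0 V reference.
Source V1 fixes V_0 = 15 V.
KCL at each unknown node (sum of currents leaving = 0; resistances in Ω):
  Node 1: (V_1 - 15)/750 + (V_1 - V_2)/56000 + (V_1 - 0)/12000 = 0
  Node 2: (V_2 - V_1)/56000 + (V_2 - 0)/82000 = 0
Collecting terms (coefficients in siemens):
  0.001435·V_1 - 0.00001786·V_2 = 0.02
  0.00003005·V_2 - 0.00001786·V_1 = 0
Determinant D = (0.001435)(0.00003005) - (-0.00001786)(-0.00001786) = 0.00000004279
V_1 = [(0.02)(0.00003005) - (-0.00001786)(0)]/D = 14.05 V
V_2 = [(0.001435)(0) - (0.02)(-0.00001786)]/D = 8.346 V
V_th = V_2 - V_3 = 8.346 - 0 = 8.346 V
Step 2 — R_th: zero the source — replace V1 by a short circuit (node 3 merges into node 0) — and find the resistance seen between A (node 2) and B (node 0).
Reduce the network between node 2 (A) and node 0 (B) by series/parallel combination:
  Rp1 = R1 ‖ R3 (parallel, both between nodes 0 and 1) = 1/(1/750 + 1/12000) = 705.9 Ω
  Rs1 = R2 + Rp1 (series, joined only at node 1) = 56000 + 705.9 = 56710 Ω
  Rp2 = R4 ‖ Rs1 (parallel, both between nodes 0 and 2) = 1/(1/82000 + 1/56710) = 33520 Ω
R_th = 33.52 kΩ
I_n = V_th/R_th = 8.346/33520 = 0.000249 A, and R_n = R_th = 33.52 kΩ

Final answer: I_n = 0.000249 A, R_n = 33.52 kΩ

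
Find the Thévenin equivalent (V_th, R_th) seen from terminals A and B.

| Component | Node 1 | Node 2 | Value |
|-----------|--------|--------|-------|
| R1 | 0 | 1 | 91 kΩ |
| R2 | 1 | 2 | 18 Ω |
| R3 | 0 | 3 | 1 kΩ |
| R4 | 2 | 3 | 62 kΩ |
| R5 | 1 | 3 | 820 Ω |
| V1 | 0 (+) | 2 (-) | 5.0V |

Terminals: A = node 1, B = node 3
Step 1 — V_th is the open-circuit voltage V_A - V_B (nothing connected across the terminals).
Nodal analysis, taking node 2 as the 0 V reference.
Source V1 fixes V_0 = 5 V.
KCL at each unknown node (sum of currents leaving = 0; resistances in Ω):
  Node 1: (V_1 - 5)/91000 + (V_1 - 0)/18 + (V_1 - V_3)/820 = 0
  Node 3: (V_3 - 5)/1000 + (V_3 - 0)/62000 + (V_3 - V_1)/820 = 0
Collecting terms (coefficients in siemens):
  0.05679·V_1 - 0.00122·V_3 = 0.00005495
  0.002236·V_3 - 0.00122·V_1 = 0.005
Determinant D = (0.05679)(0.002236) - (-0.00122)(-0.00122) = 0.0001255
V_1 = [(0.00005495)(0.002236) - (-0.00122)(0.005)]/D = 0.04958 V
V_3 = [(0.05679)(0.005) - (0.00005495)(-0.00122)]/D = 2.264 V
V_th = V_1 - V_3 = 0.04958 - 2.264 = -2.214 V
Step 2 — R_th: zero the source — replace V1 by a short circuit (node 2 merges into node 0) — and find the resistance seen between A (node 1) and B (node 3).
Reduce the network between node 1 (A) and node 3 (B) by series/parallel combination:
  Rp1 = R1 ‖ R2 (parallel, both between nodes 0 and 1) = 1/(1/91000 + 1/18) = 18 Ω
  Rp2 = R3 ‖ R4 (parallel, both between nodes 0 and 3) = 1/(1/1000 + 1/62000) = 984.1 Ω
  Rs1 = Rp1 + Rp2 (series, joined only at node 0) = 18 + 984.1 = 1002 Ω
  Rp3 = R5 ‖ Rs1 (parallel, both between nodes 1 and 3) = 1/(1/820 + 1/1002) = 451 Ω
R_th = 451 Ω

Final answer: V_th = -2.214 V, R_th = 451 Ω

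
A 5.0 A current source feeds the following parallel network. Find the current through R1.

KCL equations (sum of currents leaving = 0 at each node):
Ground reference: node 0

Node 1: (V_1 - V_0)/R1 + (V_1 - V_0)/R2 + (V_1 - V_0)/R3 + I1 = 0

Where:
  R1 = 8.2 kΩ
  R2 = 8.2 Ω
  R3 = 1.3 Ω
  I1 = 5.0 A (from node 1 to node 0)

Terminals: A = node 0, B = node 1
All resistors sit directly between nodes 0 and 1, so they are in parallel and share one voltage V; the full source current 5 A splits among them.
1/R_par = 1/8200 + 1/8.2 + 1/1.3 = 0.8913 S  =>  R_par = 1.122 Ω
V = I × R_par = 5 × 1.122 = 5.61 V
I_R1 = V/R1 = 5.61/8200 = 0.0006841 A

Final answer: 0.0006841 A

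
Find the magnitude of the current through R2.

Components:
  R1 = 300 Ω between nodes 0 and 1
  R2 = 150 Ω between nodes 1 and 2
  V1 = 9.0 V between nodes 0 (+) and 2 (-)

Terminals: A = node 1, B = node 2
Nodal analysis, taking node 2 as the 0 V reference.
Source V1 fixes V_0 = 9 V.
KCL at each unknown node (sum of currents leaving = 0; resistances in Ω):
  Node 1: (V_1 - 9)/300 + (V_1 - 0)/150 = 0
Collecting terms: 0.01 × V_1 = 0.03  =>  V_1 = 3 V
I_R2 = (V_1 - V_2)/R2 = (3 - 0)/150 = 0.02 A
|I_R2| = 0.02 A

Final answer: |I_R2| = 0.02 A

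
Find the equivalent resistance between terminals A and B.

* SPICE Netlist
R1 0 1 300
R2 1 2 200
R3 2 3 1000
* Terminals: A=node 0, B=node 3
Reduce the network between node 0 (A) and node 3 (B) by series/parallel combination:
  Rs1 = R1 + R2 (series, joined only at node 1) = 300 + 200 = 500 Ω
  Rs2 = R3 + Rs1 (series, joined only at node 2) = 1000 + 500 = 1500 Ω
R_eq = 1.5 kΩ

Final answer: 1.5 kΩ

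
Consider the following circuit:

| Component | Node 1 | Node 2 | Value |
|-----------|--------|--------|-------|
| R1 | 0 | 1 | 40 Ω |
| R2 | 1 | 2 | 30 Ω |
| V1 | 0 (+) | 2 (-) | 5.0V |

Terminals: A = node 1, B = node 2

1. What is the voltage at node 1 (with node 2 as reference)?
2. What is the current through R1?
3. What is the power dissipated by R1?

Nodal analysis, taking node 2 as the 0 V reference.
Source V1 fixes V_0 = 5 V.
KCL at each unknown node (sum of currents leaving = 0; resistances in Ω):
  Node 1: (V_1 - 5)/40 + (V_1 - 0)/30 = 0
Collecting terms: 0.05833 × V_1 = 0.125  =>  V_1 = 2.143 V
Part 1:
  Read off the nodal solution: V_1 = 2.143 V
Part 2:
  I_R1 = (V_0 - V_1)/R1 = (5 - 2.143)/40 = 0.07143 A
  Magnitude: I_R1 = 0.07143 A
Part 3:
  I_R1 = (V_0 - V_1)/R1 = (5 - 2.143)/40 = 0.07143 A
  P_R1 = I_R1² × R1 = (0.07143)² × 40 = 0.2041 W

Final answers:
1. V_1 = 2.143 V
2. I_R1 = 0.07143 A
3. P_R1 = 0.2041 W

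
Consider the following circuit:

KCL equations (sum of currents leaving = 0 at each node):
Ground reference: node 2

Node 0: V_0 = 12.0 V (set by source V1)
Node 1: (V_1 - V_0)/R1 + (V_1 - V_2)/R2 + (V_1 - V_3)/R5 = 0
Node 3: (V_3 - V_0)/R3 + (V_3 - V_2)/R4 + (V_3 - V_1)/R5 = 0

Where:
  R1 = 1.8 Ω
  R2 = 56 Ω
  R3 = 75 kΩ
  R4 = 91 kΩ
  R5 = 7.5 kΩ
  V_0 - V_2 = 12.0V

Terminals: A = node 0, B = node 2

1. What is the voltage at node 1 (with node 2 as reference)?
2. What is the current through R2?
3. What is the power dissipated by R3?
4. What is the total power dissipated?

Nodal analysis, taking node 2 as the 0 V reference.
Source V1 fixes V_0 = 12 V.
KCL at each unknown node (sum of currents leaving = 0; resistances in Ω):
  Node 1: (V_1 - 12)/1.8 + (V_1 - 0)/56 + (V_1 - V_3)/7500 = 0
  Node 3: (V_3 - 12)/75000 + (V_3 - 0)/91000 + (V_3 - V_1)/7500 = 0
Collecting terms (coefficients in siemens):
  0.5735·V_1 - 0.0001333·V_3 = 6.667
  0.0001577·V_3 - 0.0001333·V_1 = 0.00016
Determinant D = (0.5735)(0.0001577) - (-0.0001333)(-0.0001333) = 0.00009041
V_1 = [(6.667)(0.0001577) - (-0.0001333)(0.00016)]/D = 11.63 V
V_3 = [(0.5735)(0.00016) - (6.667)(-0.0001333)]/D = 10.85 V
Part 1:
  Read off the nodal solution: V_1 = 11.63 V
Part 2:
  I_R2 = (V_1 - V_2)/R2 = (11.63 - 0)/56 = 0.2076 A
  Magnitude: I_R2 = 0.2076 A
Part 3:
  I_R3 = (V_0 - V_3)/R3 = (12 - 10.85)/75000 = 0.00001537 A
  P_R3 = I_R3² × R3 = (0.00001537)² × 75000 = 0.00001771 W
Part 4:
  Power in each resistor, P = (ΔV)²/R:
    P_R1 = (12 - 11.63)²/1.8 = 0.07766 W
    P_R2 = (11.63 - 0)²/56 = 2.414 W
    P_R3 = (12 - 10.85)²/75000 = 0.00001771 W
    P_R4 = (0 - 10.85)²/91000 = 0.001293 W
    P_R5 = (11.63 - 10.85)²/7500 = 0.00008086 W
  P_total = P_R1 + P_R2 + P_R3 + P_R4 + P_R5 = 2.493 W

Final answers:
1. V_1 = 11.63 V
2. I_R2 = 0.2076 A
3. P_R3 = 1.771e-05 W
4. P_total = 2.493 W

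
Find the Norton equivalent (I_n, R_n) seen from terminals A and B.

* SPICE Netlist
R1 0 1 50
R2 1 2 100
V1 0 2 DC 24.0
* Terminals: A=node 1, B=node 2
Find the Thévenin equivalent first; then I_n = V_th/R_th and R_n = R_th.
Step 1 — V_th is the open-circuit voltage V_A - V_B (nothing connected across the terminals).
Nodal analysis, taking node 2 as the 0 V reference.
Source V1 fixes V_0 = 24 V.
KCL at each unknown node (sum of currents leaving = 0; resistances in Ω):
  Node 1: (V_1 - 24)/50 + (V_1 - 0)/100 = 0
Collecting terms: 0.03 × V_1 = 0.48  =>  V_1 = 16 V
V_th = V_1 - V_2 = 16 - 0 = 16 V
Step 2 — R_th: zero the source — replace V1 by a short circuit (node 2 merges into node 0) — and find the resistance seen between A (node 1) and B (node 0).
Reduce the network between node 1 (A) and node 0 (B) by series/parallel combination:
  Rp1 = R1 ‖ R2 (parallel, both between nodes 0 and 1) = 1/(1/50 + 1/100) = 33.33 Ω
R_th = 33.33 Ω
I_n = V_th/R_th = 16/33.33 = 0.48 A, and R_n = R_th = 33.33 Ω

Final answer: I_n = 0.48 A, R_n = 33.33 Ω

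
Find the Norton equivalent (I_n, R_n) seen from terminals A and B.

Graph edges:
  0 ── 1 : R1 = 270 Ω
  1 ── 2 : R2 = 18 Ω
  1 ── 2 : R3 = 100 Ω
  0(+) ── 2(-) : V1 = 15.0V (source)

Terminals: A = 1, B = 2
Find the Thévenin equivalent first; then I_n = V_th/R_th and R_n = R_th.
Step 1 — V_th is the open-circuit voltage V_A - V_B (nothing connected across the terminals).
Nodal analysis, taking node 2 as the 0 V reference.
Source V1 fixes V_0 = 15 V.
KCL at each unknown node (sum of currents leaving = 0; resistances in Ω):
  Node 1: (V_1 - 15)/270 + (V_1 - 0)/18 + (V_1 - 0)/100 = 0
Collecting terms: 0.06926 × V_1 = 0.05556  =>  V_1 = 0.8021 V
V_th = V_1 - V_2 = 0.8021 - 0 = 0.8021 V
Step 2 — R_th: zero the source — replace V1 by a short circuit (node 2 merges into node 0) — and find the resistance seen between A (node 1) and B (node 0).
Reduce the network between node 1 (A) and node 0 (B) by series/parallel combination:
  Rp1 = R1 ‖ R2 ‖ R3 (parallel, all between nodes 0 and 1) = 1/(1/270 + 1/18 + 1/100) = 14.44 Ω
R_th = 14.44 Ω
I_n = V_th/R_th = 0.8021/14.44 = 0.05556 A, and R_n = R_th = 14.44 Ω

Final answer: I_n = 0.05556 A, R_n = 14.44 Ω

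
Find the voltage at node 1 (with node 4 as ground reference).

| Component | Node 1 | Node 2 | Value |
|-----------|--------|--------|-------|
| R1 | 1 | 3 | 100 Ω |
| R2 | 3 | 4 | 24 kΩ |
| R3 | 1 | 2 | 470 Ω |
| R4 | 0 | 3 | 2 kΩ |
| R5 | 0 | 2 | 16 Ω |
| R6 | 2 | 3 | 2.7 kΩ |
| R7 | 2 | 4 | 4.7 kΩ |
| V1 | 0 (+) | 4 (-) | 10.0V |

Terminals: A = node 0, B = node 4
Nodal analysis, taking node 4 as the 0 V reference.
Source V1 fixes V_0 = 10 V.
KCL at each unknown node (sum of currents leaving = 0; resistances in Ω):
  Node 1: (V_1 - V_3)/100 + (V_1 - V_2)/470 = 0
  Node 2: (V_2 - V_1)/470 + (V_2 - 10)/16 + (V_2 - V_3)/2700 + (V_2 - 0)/4700 = 0
  Node 3: (V_3 - V_1)/100 + (V_3 - 0)/24000 + (V_3 - 10)/2000 + (V_3 - V_2)/2700 = 0
Collecting terms (coefficients in siemens):
  0.01213·V_1 - 0.002128·V_2 - 0.01·V_3 = 0
  0.06521·V_2 - 0.002128·V_1 - 0.0003704·V_3 = 0.625
  0.01091·V_3 - 0.01·V_1 - 0.0003704·V_2 = 0.005
Solving these 3 simultaneous equations (Gaussian elimination) gives:
  V_1 = 9.839 V, V_2 = 9.961 V, V_3 = 9.813 V
The requested potential is V_1 = 9.839 V.

Final answer: V_1 = 9.839 V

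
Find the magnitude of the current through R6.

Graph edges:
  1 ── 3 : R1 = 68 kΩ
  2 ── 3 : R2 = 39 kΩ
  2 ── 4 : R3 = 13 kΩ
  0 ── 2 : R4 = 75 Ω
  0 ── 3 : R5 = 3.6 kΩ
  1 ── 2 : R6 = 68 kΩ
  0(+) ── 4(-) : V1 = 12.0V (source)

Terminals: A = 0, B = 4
Nodal analysis, taking node 4 as the 0 V reference.
Source V1 fixes V_0 = 12 V.
KCL at each unknown node (sum of currents leaving = 0; resistances in Ω):
  Node 1: (V_1 - V_3)/68000 + (V_1 - V_2)/68000 = 0
  Node 2: (V_2 - V_3)/39000 + (V_2 - 0)/13000 + (V_2 - 12)/75 + (V_2 - V_1)/68000 = 0
  Node 3: (V_3 - V_1)/68000 + (V_3 - V_2)/39000 + (V_3 - 12)/3600 = 0
Collecting terms (coefficients in siemens):
  0.00002941·V_1 - 0.00001471·V_2 - 0.00001471·V_3 = 0
  0.01345·V_2 - 0.00001471·V_1 - 0.00002564·V_3 = 0.16
  0.0003181·V_3 - 0.00001471·V_1 - 0.00002564·V_2 = 0.003333
Solving these 3 simultaneous equations (Gaussian elimination) gives:
  V_1 = 11.96 V, V_2 = 11.93 V, V_3 = 11.99 V
I_R6 = (V_1 - V_2)/R6 = (11.96 - 11.93)/68000 = 0.0000004514 A
|I_R6| = 0.0000004514 A

Final answer: |I_R6| = 4.514e-07 A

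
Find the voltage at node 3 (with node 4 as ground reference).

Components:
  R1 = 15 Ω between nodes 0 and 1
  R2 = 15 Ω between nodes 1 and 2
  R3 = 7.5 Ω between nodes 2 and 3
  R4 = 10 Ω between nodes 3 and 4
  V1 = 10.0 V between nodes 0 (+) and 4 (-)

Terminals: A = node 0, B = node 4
Nodal analysis, taking node 4 as the 0 V reference.
Source V1 fixes V_0 = 10 V.
KCL at each unknown node (sum of currents leaving = 0; resistances in Ω):
  Node 1: (V_1 - 10)/15 + (V_1 - V_2)/15 = 0
  Node 2: (V_2 - V_1)/15 + (V_2 - V_3)/7.5 = 0
  Node 3: (V_3 - V_2)/7.5 + (V_3 - 0)/10 = 0
Collecting terms (coefficients in siemens):
  0.1333·V_1 - 0.06667·V_2 = 0.6667
  0.2·V_2 - 0.06667·V_1 - 0.1333·V_3 = 0
  0.2333·V_3 - 0.1333·V_2 = 0
Solving these 3 simultaneous equations (Gaussian elimination) gives:
  V_1 = 6.842 V, V_2 = 3.684 V, V_3 = 2.105 V
The requested potential is V_3 = 2.105 V.

Final answer: V_3 = 2.105 V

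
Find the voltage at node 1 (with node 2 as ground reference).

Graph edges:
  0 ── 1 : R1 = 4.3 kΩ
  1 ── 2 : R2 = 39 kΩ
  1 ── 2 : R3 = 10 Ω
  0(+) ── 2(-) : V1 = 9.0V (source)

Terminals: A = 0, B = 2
Nodal analysis, taking node 2 as the 0 V reference.
Source V1 fixes V_0 = 9 V.
KCL at each unknown node (sum of currents leaving = 0; resistances in Ω):
  Node 1: (V_1 - 9)/4300 + (V_1 - 0)/39000 + (V_1 - 0)/10 = 0
Collecting terms: 0.1003 × V_1 = 0.002093  =>  V_1 = 0.02088 V
The requested potential is V_1 = 0.02088 V.

Final answer: V_1 = 0.02088 V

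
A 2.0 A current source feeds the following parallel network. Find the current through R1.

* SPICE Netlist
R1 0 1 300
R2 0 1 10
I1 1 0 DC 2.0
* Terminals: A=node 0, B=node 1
All resistors sit directly between nodes 0 and 1, so they are in parallel and share one voltage V; the full source current 2 A splits among them.
1/R_par = 1/300 + 1/10 = 0.1033 S  =>  R_par = 9.677 Ω
V = I × R_par = 2 × 9.677 = 19.35 V
I_R1 = V/R1 = 19.35/300 = 0.06452 A

Final answer: 0.06452 A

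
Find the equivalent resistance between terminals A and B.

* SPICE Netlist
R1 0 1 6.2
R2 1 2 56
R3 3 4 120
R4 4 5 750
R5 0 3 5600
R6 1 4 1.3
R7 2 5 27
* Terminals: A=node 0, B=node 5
The network is not a plain series/parallel combination. Inject a 1 A test current into terminal A (node 0) and return it from terminal B (node 5); then R_eq = V_A / (1 A).
Nodal analysis, taking node 5 as the 0 V reference.
Current source I_test pushes 1 A into node 0 and draws it out of node 5.
KCL at each unknown node (sum of currents leaving = 0; resistances in Ω):
  Node 0: (V_0 - V_1)/6.2 + (V_0 - V_3)/5600 - 1 = 0
  Node 1: (V_1 - V_0)/6.2 + (V_1 - V_2)/56 + (V_1 - V_4)/1.3 = 0
  Node 2: (V_2 - V_1)/56 + (V_2 - 0)/27 = 0
  Node 3: (V_3 - V_0)/5600 + (V_3 - V_4)/120 = 0
  Node 4: (V_4 - V_1)/1.3 + (V_4 - V_3)/120 + (V_4 - 0)/750 = 0
Collecting terms (coefficients in siemens):
  0.1615·V_0 - 0.1613·V_1 - 0.0001786·V_3 = 1
  0.9484·V_1 - 0.1613·V_0 - 0.01786·V_2 - 0.7692·V_4 = 0
  0.05489·V_2 - 0.01786·V_1 = 0
  0.008512·V_3 - 0.0001786·V_0 - 0.008333·V_4 = 0
  0.7789·V_4 - 0.7692·V_1 - 0.008333·V_3 = 0
Solving these 5 simultaneous equations (Gaussian elimination) gives:
  V_0 = 80.94 V, V_1 = 74.74 V, V_2 = 24.31 V, V_3 = 74.75 V
  V_4 = 74.61 V
R_eq = V_0 / 1 A = 80.94 Ω

Final answer: 80.94 Ω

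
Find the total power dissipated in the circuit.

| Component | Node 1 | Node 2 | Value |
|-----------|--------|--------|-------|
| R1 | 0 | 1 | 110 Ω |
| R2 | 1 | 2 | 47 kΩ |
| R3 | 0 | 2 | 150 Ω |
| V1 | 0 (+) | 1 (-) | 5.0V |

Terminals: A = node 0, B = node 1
Nodal analysis, taking node 1 as the 0 V reference.
Source V1 fixes V_0 = 5 V.
KCL at each unknown node (sum of currents leaving = 0; resistances in Ω):
  Node 2: (V_2 - 0)/47000 + (V_2 - 5)/150 = 0
Collecting terms: 0.006688 × V_2 = 0.03333  =>  V_2 = 4.984 V
Power in each resistor, P = (ΔV)²/R:
  P_R1 = (5 - 0)²/110 = 0.2273 W
  P_R2 = (0 - 4.984)²/47000 = 0.0005285 W
  P_R3 = (5 - 4.984)²/150 = 0.000001687 W
P_total = P_R1 + P_R2 + P_R3 = 0.2278 W

Final answer: 0.2278 W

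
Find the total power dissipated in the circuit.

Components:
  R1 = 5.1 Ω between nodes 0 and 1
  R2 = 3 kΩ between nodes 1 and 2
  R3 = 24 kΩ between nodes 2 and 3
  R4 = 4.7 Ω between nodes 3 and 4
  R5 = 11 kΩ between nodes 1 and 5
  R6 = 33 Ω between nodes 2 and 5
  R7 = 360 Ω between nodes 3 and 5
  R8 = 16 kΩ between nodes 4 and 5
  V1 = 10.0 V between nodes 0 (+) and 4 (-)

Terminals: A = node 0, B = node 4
Nodal analysis, taking node 4 as the 0 V reference.
Source V1 fixes V_0 = 10 V.
KCL at each unknown node (sum of currents leaving = 0; resistances in Ω):
  Node 1: (V_1 - 10)/5.1 + (V_1 - V_2)/3000 + (V_1 - V_5)/11000 = 0
  Node 2: (V_2 - V_1)/3000 + (V_2 - V_3)/24000 + (V_2 - V_5)/33 = 0
  Node 3: (V_3 - V_2)/24000 + (V_3 - 0)/4.7 + (V_3 - V_5)/360 = 0
  Node 5: (V_5 - V_1)/11000 + (V_5 - V_2)/33 + (V_5 - V_3)/360 + (V_5 - 0)/16000 = 0
Collecting terms (coefficients in siemens):
  0.1965·V_1 - 0.0003333·V_2 - 0.00009091·V_5 = 1.961
  0.03068·V_2 - 0.0003333·V_1 - 0.00004167·V_3 - 0.0303·V_5 = 0
  0.2156·V_3 - 0.00004167·V_2 - 0.002778·V_5 = 0
  0.03323·V_5 - 0.00009091·V_1 - 0.0303·V_2 - 0.002778·V_3 = 0
Solving these 4 simultaneous equations (Gaussian elimination) gives:
  V_1 = 9.981 V, V_2 = 1.377 V, V_3 = 0.01682 V, V_5 = 1.285 V
Power in each resistor, P = (ΔV)²/R:
  P_R1 = (10 - 9.981)²/5.1 = 0.00006827 W
  P_R2 = (9.981 - 1.377)²/3000 = 0.02468 W
  P_R3 = (1.377 - 0.01682)²/24000 = 0.00007713 W
  P_R4 = (0.01682 - 0)²/4.7 = 0.00006018 W
  P_R5 = (9.981 - 1.285)²/11000 = 0.006876 W
  P_R6 = (1.377 - 1.285)²/33 = 0.0002608 W
  P_R7 = (0.01682 - 1.285)²/360 = 0.004465 W
  P_R8 = (0 - 1.285)²/16000 = 0.0001031 W
P_total = P_R1 + P_R2 + P_R3 + P_R4 + P_R5 + P_R6 + P_R7 + P_R8 = 0.03659 W

Final answer: 0.03659 W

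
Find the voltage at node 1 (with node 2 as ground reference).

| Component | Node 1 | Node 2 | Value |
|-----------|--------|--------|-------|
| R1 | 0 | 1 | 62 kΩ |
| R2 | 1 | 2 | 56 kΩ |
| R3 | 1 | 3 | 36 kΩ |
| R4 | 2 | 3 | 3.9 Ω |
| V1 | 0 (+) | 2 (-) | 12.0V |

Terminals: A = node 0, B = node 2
Nodal analysis, taking node 2 as the 0 V reference.
Source V1 fixes V_0 = 12 V.
KCL at each unknown node (sum of currents leaving = 0; resistances in Ω):
  Node 1: (V_1 - 12)/62000 + (V_1 - 0)/56000 + (V_1 - V_3)/36000 = 0
  Node 3: (V_3 - V_1)/36000 + (V_3 - 0)/3.9 = 0
Collecting terms (coefficients in siemens):
  0.00006176·V_1 - 0.00002778·V_3 = 0.0001935
  0.2564·V_3 - 0.00002778·V_1 = 0
Determinant D = (0.00006176)(0.2564) - (-0.00002778)(-0.00002778) = 0.00001584
V_1 = [(0.0001935)(0.2564) - (-0.00002778)(0)]/D = 3.134 V
V_3 = [(0.00006176)(0) - (0.0001935)(-0.00002778)]/D = 0.0003395 V
The requested potential is V_1 = 3.134 V.

Final answer: V_1 = 3.134 V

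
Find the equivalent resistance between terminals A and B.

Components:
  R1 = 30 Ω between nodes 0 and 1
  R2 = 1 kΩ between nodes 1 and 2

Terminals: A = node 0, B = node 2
Reduce the network between node 0 (A) and node 2 (B) by series/parallel combination:
  Rs1 = R1 + R2 (series, joined only at node 1) = 30 + 1000 = 1030 Ω
R_eq = 1.03 kΩ

Final answer: 1.03 kΩ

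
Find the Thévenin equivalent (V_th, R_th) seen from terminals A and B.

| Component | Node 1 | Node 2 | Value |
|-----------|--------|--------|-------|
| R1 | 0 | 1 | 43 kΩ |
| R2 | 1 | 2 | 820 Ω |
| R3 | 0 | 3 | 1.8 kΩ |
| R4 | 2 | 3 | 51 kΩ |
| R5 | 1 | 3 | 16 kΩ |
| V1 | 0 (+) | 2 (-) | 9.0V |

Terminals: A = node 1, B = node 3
Step 1 — V_th is the open-circuit voltage V_A - V_B (nothing connected across the terminals).
Nodal analysis, taking node 2 as the 0 V reference.
Source V1 fixes V_0 = 9 V.
KCL at each unknown node (sum of currents leaving = 0; resistances in Ω):
  Node 1: (V_1 - 9)/43000 + (V_1 - 0)/820 + (V_1 - V_3)/16000 = 0
  Node 3: (V_3 - 9)/1800 + (V_3 - 0)/51000 + (V_3 - V_1)/16000 = 0
Collecting terms (coefficients in siemens):
  0.001305·V_1 - 0.0000625·V_3 = 0.0002093
  0.0006377·V_3 - 0.0000625·V_1 = 0.005
Determinant D = (0.001305)(0.0006377) - (-0.0000625)(-0.0000625) = 0.0000008284
V_1 = [(0.0002093)(0.0006377) - (-0.0000625)(0.005)]/D = 0.5383 V
V_3 = [(0.001305)(0.005) - (0.0002093)(-0.0000625)]/D = 7.894 V
V_th = V_1 - V_3 = 0.5383 - 7.894 = -7.356 V
Step 2 — R_th: zero the source — replace V1 by a short circuit (node 2 merges into node 0) — and find the resistance seen between A (node 1) and B (node 3).
Reduce the network between node 1 (A) and node 3 (B) by series/parallel combination:
  Rp1 = R1 ‖ R2 (parallel, both between nodes 0 and 1) = 1/(1/43000 + 1/820) = 804.7 Ω
  Rp2 = R3 ‖ R4 (parallel, both between nodes 0 and 3) = 1/(1/1800 + 1/51000) = 1739 Ω
  Rs1 = Rp1 + Rp2 (series, joined only at node 0) = 804.7 + 1739 = 2543 Ω
  Rp3 = R5 ‖ Rs1 (parallel, both between nodes 1 and 3) = 1/(1/16000 + 1/2543) = 2194 Ω
R_th = 2.194 kΩ

Final answer: V_th = -7.356 V, R_th = 2.194 kΩ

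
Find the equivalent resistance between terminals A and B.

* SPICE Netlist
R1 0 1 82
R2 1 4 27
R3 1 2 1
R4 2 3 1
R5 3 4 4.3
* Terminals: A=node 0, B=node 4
Reduce the network between node 0 (A) and node 4 (B) by series/parallel combination:
  Rs1 = R3 + R4 (series, joined only at node 2) = 1 + 1 = 2 Ω
  Rs2 = R5 + Rs1 (series, joined only at node 3) = 4.3 + 2 = 6.3 Ω
  Rp1 = R2 ‖ Rs2 (parallel, both between nodes 1 and 4) = 1/(1/27 + 1/6.3) = 5.108 Ω
  Rs3 = R1 + Rp1 (series, joined only at node 1) = 82 + 5.108 = 87.11 Ω
R_eq = 87.11 Ω

Final answer: 87.11 Ω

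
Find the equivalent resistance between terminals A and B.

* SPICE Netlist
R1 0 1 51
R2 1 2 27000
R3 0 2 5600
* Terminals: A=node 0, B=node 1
Reduce the network between node 0 (A) and node 1 (B) by series/parallel combination:
  Rs1 = R3 + R2 (series, joined only at node 2) = 5600 + 27000 = 32600 Ω
  Rp1 = R1 ‖ Rs1 (parallel, both between nodes 0 and 1) = 1/(1/51 + 1/32600) = 50.92 Ω
R_eq = 50.92 Ω

Final answer: 50.92 Ω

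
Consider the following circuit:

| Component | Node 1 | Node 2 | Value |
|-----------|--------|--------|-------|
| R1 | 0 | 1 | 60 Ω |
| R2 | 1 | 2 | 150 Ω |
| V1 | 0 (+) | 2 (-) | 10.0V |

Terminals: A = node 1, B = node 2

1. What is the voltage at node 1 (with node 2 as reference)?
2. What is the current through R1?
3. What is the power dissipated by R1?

Nodal analysis, taking node 2 as the 0 V reference.
Source V1 fixes V_0 = 10 V.
KCL at each unknown node (sum of currents leaving = 0; resistances in Ω):
  Node 1: (V_1 - 10)/60 + (V_1 - 0)/150 = 0
Collecting terms: 0.02333 × V_1 = 0.1667  =>  V_1 = 7.143 V
Part 1:
  Read off the nodal solution: V_1 = 7.143 V
Part 2:
  I_R1 = (V_0 - V_1)/R1 = (10 - 7.143)/60 = 0.04762 A
  Magnitude: I_R1 = 0.04762 A
Part 3:
  I_R1 = (V_0 - V_1)/R1 = (10 - 7.143)/60 = 0.04762 A
  P_R1 = I_R1² × R1 = (0.04762)² × 60 = 0.1361 W

Final answers:
1. V_1 = 7.143 V
2. I_R1 = 0.04762 A
3. P_R1 = 0.1361 W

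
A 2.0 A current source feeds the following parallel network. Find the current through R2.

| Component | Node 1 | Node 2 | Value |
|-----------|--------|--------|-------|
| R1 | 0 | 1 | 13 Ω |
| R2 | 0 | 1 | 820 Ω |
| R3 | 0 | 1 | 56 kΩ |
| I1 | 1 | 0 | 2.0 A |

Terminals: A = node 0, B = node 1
All resistors sit directly between nodes 0 and 1, so they are in parallel and share one voltage V; the full source current 2 A splits among them.
1/R_par = 1/13 + 1/820 + 1/56000 = 0.07816 S  =>  R_par = 12.79 Ω
V = I × R_par = 2 × 12.79 = 25.59 V
I_R2 = V/R2 = 25.59/820 = 0.03121 A

Final answer: 0.03121 A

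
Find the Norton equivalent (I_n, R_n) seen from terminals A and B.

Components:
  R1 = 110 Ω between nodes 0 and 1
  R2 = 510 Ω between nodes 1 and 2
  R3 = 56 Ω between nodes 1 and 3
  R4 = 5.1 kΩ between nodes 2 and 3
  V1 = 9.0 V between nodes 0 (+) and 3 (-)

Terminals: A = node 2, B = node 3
Find the Thévenin equivalent first; then I_n = V_th/R_th and R_n = R_th.
Step 1 — V_th is the open-circuit voltage V_A - V_B (nothing connected across the terminals).
Nodal analysis, taking node 3 as the 0 V reference.
Source V1 fixes V_0 = 9 V.
KCL at each unknown node (sum of currents leaving = 0; resistances in Ω):
  Node 1: (V_1 - 9)/110 + (V_1 - V_2)/510 + (V_1 - 0)/56 = 0
  Node 2: (V_2 - V_1)/510 + (V_2 - 0)/5100 = 0
Collecting terms (coefficients in siemens):
  0.02891·V_1 - 0.001961·V_2 = 0.08182
  0.002157·V_2 - 0.001961·V_1 = 0
Determinant D = (0.02891)(0.002157) - (-0.001961)(-0.001961) = 0.00005851
V_1 = [(0.08182)(0.002157) - (-0.001961)(0)]/D = 3.016 V
V_2 = [(0.02891)(0) - (0.08182)(-0.001961)]/D = 2.742 V
V_th = V_2 - V_3 = 2.742 - 0 = 2.742 V
Step 2 — R_th: zero the source — replace V1 by a short circuit (node 3 merges into node 0) — and find the resistance seen between A (node 2) and B (node 0).
Reduce the network between node 2 (A) and node 0 (B) by series/parallel combination:
  Rp1 = R1 ‖ R3 (parallel, both between nodes 0 and 1) = 1/(1/110 + 1/56) = 37.11 Ω
  Rs1 = R2 + Rp1 (series, joined only at node 1) = 510 + 37.11 = 547.1 Ω
  Rp2 = R4 ‖ Rs1 (parallel, both between nodes 0 and 2) = 1/(1/5100 + 1/547.1) = 494.1 Ω
R_th = 494.1 Ω
I_n = V_th/R_th = 2.742/494.1 = 0.005549 A, and R_n = R_th = 494.1 Ω

Final answer: I_n = 0.005549 A, R_n = 494.1 Ω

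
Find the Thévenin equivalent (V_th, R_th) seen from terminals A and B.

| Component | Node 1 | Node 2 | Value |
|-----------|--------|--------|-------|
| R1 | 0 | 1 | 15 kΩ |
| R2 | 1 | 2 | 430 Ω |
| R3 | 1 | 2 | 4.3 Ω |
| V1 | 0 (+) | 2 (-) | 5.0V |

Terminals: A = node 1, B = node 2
Step 1 — V_th is the open-circuit voltage V_A - V_B (nothing connected across the terminals).
Nodal analysis, taking node 2 as the 0 V reference.
Source V1 fixes V_0 = 5 V.
KCL at each unknown node (sum of currents leaving = 0; resistances in Ω):
  Node 1: (V_1 - 5)/15000 + (V_1 - 0)/430 + (V_1 - 0)/4.3 = 0
Collecting terms: 0.235 × V_1 = 0.0003333  =>  V_1 = 0.001419 V
V_th = V_1 - V_2 = 0.001419 - 0 = 0.001419 V
Step 2 — R_th: zero the source — replace V1 by a short circuit (node 2 merges into node 0) — and find the resistance seen between A (node 1) and B (node 0).
Reduce the network between node 1 (A) and node 0 (B) by series/parallel combination:
  Rp1 = R1 ‖ R2 ‖ R3 (parallel, all between nodes 0 and 1) = 1/(1/15000 + 1/430 + 1/4.3) = 4.256 Ω
R_th = 4.256 Ω

Final answer: V_th = 0.001419 V, R_th = 4.256 Ω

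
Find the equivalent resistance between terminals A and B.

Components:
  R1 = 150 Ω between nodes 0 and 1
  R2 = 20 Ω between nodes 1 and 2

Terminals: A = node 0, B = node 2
Reduce the network between node 0 (A) and node 2 (B) by series/parallel combination:
  Rs1 = R1 + R2 (series, joined only at node 1) = 150 + 20 = 170 Ω
R_eq = 170 Ω

Final answer: 170 Ω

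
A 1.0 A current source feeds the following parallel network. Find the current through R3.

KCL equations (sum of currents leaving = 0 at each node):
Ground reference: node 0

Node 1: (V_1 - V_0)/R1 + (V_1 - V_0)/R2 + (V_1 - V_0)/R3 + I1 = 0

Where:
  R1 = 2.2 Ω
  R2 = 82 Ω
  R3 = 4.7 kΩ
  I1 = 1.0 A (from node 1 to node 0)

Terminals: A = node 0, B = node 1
All resistors sit directly between nodes 0 and 1, so they are in parallel and share one voltage V; the full source current 1 A splits among them.
1/R_par = 1/2.2 + 1/82 + 1/4700 = 0.467 S  =>  R_par = 2.142 Ω
V = I × R_par = 1 × 2.142 = 2.142 V
I_R3 = V/R3 = 2.142/4700 = 0.0004556 A

Final answer: 0.0004556 A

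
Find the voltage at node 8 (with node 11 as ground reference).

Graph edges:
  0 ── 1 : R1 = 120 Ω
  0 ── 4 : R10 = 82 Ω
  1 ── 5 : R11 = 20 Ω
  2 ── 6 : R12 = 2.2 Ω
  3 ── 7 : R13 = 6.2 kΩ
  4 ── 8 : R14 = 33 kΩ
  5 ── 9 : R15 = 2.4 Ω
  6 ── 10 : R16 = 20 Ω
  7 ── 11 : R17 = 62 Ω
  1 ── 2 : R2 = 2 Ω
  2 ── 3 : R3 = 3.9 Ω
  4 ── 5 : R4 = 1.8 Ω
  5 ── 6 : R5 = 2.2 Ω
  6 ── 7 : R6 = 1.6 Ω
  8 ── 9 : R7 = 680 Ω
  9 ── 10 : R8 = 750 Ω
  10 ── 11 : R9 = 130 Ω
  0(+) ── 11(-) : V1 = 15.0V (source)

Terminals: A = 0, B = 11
Nodal analysis, taking node 11 as the 0 V reference.
Source V1 fixes V_0 = 15 V.
KCL at each unknown node (sum of currents leaving = 0; resistances in Ω):
  Node 1: (V_1 - 15)/120 + (V_1 - V_2)/2 + (V_1 - V_5)/20 = 0
  Node 2: (V_2 - V_1)/2 + (V_2 - V_3)/3.9 + (V_2 - V_6)/2.2 = 0
  Node 3: (V_3 - V_2)/3.9 + (V_3 - V_7)/6200 = 0
  Node 4: (V_4 - V_5)/1.8 + (V_4 - 15)/82 + (V_4 - V_8)/33000 = 0
  Node 5: (V_5 - V_4)/1.8 + (V_5 - V_6)/2.2 + (V_5 - V_1)/20 + (V_5 - V_9)/2.4 = 0
  Node 6: (V_6 - V_5)/2.2 + (V_6 - V_7)/1.6 + (V_6 - V_2)/2.2 + (V_6 - V_10)/20 = 0
  Node 7: (V_7 - V_6)/1.6 + (V_7 - V_3)/6200 + (V_7 - 0)/62 = 0
  Node 8: (V_8 - V_9)/680 + (V_8 - V_4)/33000 = 0
  Node 9: (V_9 - V_8)/680 + (V_9 - V_10)/750 + (V_9 - V_5)/2.4 = 0
  Node 10: (V_10 - V_9)/750 + (V_10 - 0)/130 + (V_10 - V_6)/20 = 0
Collecting terms (coefficients in siemens):
  0.5583·V_1 - 0.5·V_2 - 0.05·V_5 = 0.125
  1.211·V_2 - 0.5·V_1 - 0.2564·V_3 - 0.4545·V_6 = 0
  0.2566·V_3 - 0.2564·V_2 - 0.0001613·V_7 = 0
  0.5678·V_4 - 0.5556·V_5 - 0.0000303·V_8 = 0.1829
  1.477·V_5 - 0.05·V_1 - 0.5556·V_4 - 0.4545·V_6 - 0.4167·V_9 = 0
  1.584·V_6 - 0.4545·V_2 - 0.4545·V_5 - 0.625·V_7 - 0.05·V_10 = 0
  0.6413·V_7 - 0.0001613·V_3 - 0.625·V_6 = 0
  0.001501·V_8 - 0.0000303·V_4 - 0.001471·V_9 = 0
  0.4195·V_9 - 0.4167·V_5 - 0.001471·V_8 - 0.001333·V_10 = 0
  0.05903·V_10 - 0.05·V_6 - 0.001333·V_9 = 0
Solving these 10 simultaneous equations (Gaussian elimination) gives:
  V_1 = 7.273 V, V_2 = 7.149 V, V_3 = 7.149 V, V_4 = 7.387 V
  V_5 = 7.22 V, V_6 = 7.013 V, V_7 = 6.837 V, V_8 = 7.22 V
  V_9 = 7.217 V, V_10 = 6.104 V
The requested potential is V_8 = 7.22 V.

Final answer: V_8 = 7.22 V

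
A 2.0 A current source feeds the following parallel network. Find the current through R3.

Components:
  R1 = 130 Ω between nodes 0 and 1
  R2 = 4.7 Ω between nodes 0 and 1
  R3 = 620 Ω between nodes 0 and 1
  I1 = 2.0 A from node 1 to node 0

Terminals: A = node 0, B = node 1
All resistors sit directly between nodes 0 and 1, so they are in parallel and share one voltage V; the full source current 2 A splits among them.
1/R_par = 1/130 + 1/4.7 + 1/620 = 0.2221 S  =>  R_par = 4.503 Ω
V = I × R_par = 2 × 4.503 = 9.006 V
I_R3 = V/R3 = 9.006/620 = 0.01453 A

Final answer: 0.01453 A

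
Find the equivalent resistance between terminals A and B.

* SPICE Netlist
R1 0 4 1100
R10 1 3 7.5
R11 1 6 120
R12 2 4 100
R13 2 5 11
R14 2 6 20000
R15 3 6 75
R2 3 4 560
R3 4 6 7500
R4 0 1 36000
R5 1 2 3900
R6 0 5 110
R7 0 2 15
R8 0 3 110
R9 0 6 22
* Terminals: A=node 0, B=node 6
The network is not a plain series/parallel combination. Inject a 1 A test current into terminal A (node 0) and return it from terminal B (node 6); then R_eq = V_A / (1 A).
Nodal analysis, taking node 6 as the 0 V reference.
Current source I_test pushes 1 A into node 0 and draws it out of node 6.
KCL at each unknown node (sum of currents leaving = 0; resistances in Ω):
  Node 0: (V_0 - V_4)/1100 + (V_0 - V_1)/36000 + (V_0 - V_5)/110 + (V_0 - V_2)/15 + (V_0 - V_3)/110 + (V_0 - 0)/22 - 1 = 0
  Node 1: (V_1 - V_0)/36000 + (V_1 - V_2)/3900 + (V_1 - V_3)/7.5 + (V_1 - 0)/120 = 0
  Node 2: (V_2 - V_0)/15 + (V_2 - V_1)/3900 + (V_2 - V_4)/100 + (V_2 - V_5)/11 + (V_2 - 0)/20000 = 0
  Node 3: (V_3 - V_0)/110 + (V_3 - V_1)/7.5 + (V_3 - V_4)/560 + (V_3 - 0)/75 = 0
  Node 4: (V_4 - V_0)/1100 + (V_4 - V_2)/100 + (V_4 - V_3)/560 + (V_4 - 0)/7500 = 0
  Node 5: (V_5 - V_0)/110 + (V_5 - V_2)/11 = 0
Collecting terms (coefficients in siemens):
  0.1312·V_0 - 0.00002778·V_1 - 0.06667·V_2 - 0.009091·V_3 - 0.0009091·V_4 - 0.009091·V_5 = 1
  0.142·V_1 - 0.00002778·V_0 - 0.0002564·V_2 - 0.1333·V_3 = 0
  0.1679·V_2 - 0.06667·V_0 - 0.0002564·V_1 - 0.01·V_4 - 0.09091·V_5 = 0
  0.1575·V_3 - 0.009091·V_0 - 0.1333·V_1 - 0.001786·V_4 = 0
  0.01283·V_4 - 0.0009091·V_0 - 0.01·V_2 - 0.001786·V_3 = 0
  0.1·V_5 - 0.009091·V_0 - 0.09091·V_2 = 0
Solving these 6 simultaneous equations (Gaussian elimination) gives:
  V_0 = 18.94 V, V_1 = 6.059 V, V_2 = 18.63 V, V_3 = 6.41 V
  V_4 = 16.76 V, V_5 = 18.66 V
R_eq = V_0 / 1 A = 18.94 Ω

Final answer: 18.94 Ω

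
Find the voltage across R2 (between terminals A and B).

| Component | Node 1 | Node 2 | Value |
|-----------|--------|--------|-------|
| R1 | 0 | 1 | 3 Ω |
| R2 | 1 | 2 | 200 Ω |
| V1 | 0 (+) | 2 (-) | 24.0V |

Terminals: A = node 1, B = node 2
R1 and R2 are in series across V1 (node 0 → node 1 → node 2), and the output A–B is taken across R2, so this is a voltage divider.
Series current: I = V1/(R1 + R2) = 24/(3 + 200) = 24/203 = 0.1182 A
V_R2 = I × R2 = V1 × R2/(R1 + R2) = 24 × 200/203 = 23.65 V

Final answer: 23.65 V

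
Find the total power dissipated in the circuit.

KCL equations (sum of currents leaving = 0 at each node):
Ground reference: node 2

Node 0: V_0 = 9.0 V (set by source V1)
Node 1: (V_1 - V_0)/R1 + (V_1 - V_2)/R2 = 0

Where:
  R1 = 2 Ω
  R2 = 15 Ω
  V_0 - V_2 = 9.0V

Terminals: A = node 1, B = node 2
Nodal analysis, taking node 2 as the 0 V reference.
Source V1 fixes V_0 = 9 V.
KCL at each unknown node (sum of currents leaving = 0; resistances in Ω):
  Node 1: (V_1 - 9)/2 + (V_1 - 0)/15 = 0
Collecting terms: 0.5667 × V_1 = 4.5  =>  V_1 = 7.941 V
Power in each resistor, P = (ΔV)²/R:
  P_R1 = (9 - 7.941)²/2 = 0.5606 W
  P_R2 = (7.941 - 0)²/15 = 4.204 W
P_total = P_R1 + P_R2 = 4.765 W

Final answer: 4.765 W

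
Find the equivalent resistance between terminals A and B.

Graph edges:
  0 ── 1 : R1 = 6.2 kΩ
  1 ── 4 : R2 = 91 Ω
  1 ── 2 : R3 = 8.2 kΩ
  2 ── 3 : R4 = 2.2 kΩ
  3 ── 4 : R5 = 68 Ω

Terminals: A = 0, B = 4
Reduce the network between node 0 (A) and node 4 (B) by series/parallel combination:
  Rs1 = R3 + R4 (series, joined only at node 2) = 8200 + 2200 = 10400 Ω
  Rs2 = R5 + Rs1 (series, joined only at node 3) = 68 + 10400 = 10470 Ω
  Rp1 = R2 ‖ Rs2 (parallel, both between nodes 1 and 4) = 1/(1/91 + 1/10470) = 90.22 Ω
  Rs3 = R1 + Rp1 (series, joined only at node 1) = 6200 + 90.22 = 6290 Ω
R_eq = 6.29 kΩ

Final answer: 6.29 kΩ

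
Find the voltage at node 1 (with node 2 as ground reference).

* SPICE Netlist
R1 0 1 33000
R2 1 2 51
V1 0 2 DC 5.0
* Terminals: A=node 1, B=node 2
Nodal analysis, taking node 2 as the 0 V reference.
Source V1 fixes V_0 = 5 V.
KCL at each unknown node (sum of currents leaving = 0; resistances in Ω):
  Node 1: (V_1 - 5)/33000 + (V_1 - 0)/51 = 0
Collecting terms: 0.01964 × V_1 = 0.0001515  =>  V_1 = 0.007715 V
The requested potential is V_1 = 0.007715 V.

Final answer: V_1 = 0.007715 V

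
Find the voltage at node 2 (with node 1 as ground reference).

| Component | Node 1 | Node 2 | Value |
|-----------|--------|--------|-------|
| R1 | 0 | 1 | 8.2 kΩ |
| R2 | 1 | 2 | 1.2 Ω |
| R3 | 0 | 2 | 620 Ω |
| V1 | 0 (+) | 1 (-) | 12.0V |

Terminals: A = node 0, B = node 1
Nodal analysis, taking node 1 as the 0 V reference.
Source V1 fixes V_0 = 12 V.
KCL at each unknown node (sum of currents leaving = 0; resistances in Ω):
  Node 2: (V_2 - 0)/1.2 + (V_2 - 12)/620 = 0
Collecting terms: 0.8349 × V_2 = 0.01935  =>  V_2 = 0.02318 V
The requested potential is V_2 = 0.02318 V.

Final answer: V_2 = 0.02318 V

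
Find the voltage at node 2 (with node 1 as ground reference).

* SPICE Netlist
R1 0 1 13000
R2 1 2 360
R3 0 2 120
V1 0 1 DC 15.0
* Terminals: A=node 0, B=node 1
Nodal analysis, taking node 1 as the 0 V reference.
Source V1 fixes V_0 = 15 V.
KCL at each unknown node (sum of currents leaving = 0; resistances in Ω):
  Node 2: (V_2 - 0)/360 + (V_2 - 15)/120 = 0
Collecting terms: 0.01111 × V_2 = 0.125  =>  V_2 = 11.25 V
The requested potential is V_2 = 11.25 V.

Final answer: V_2 = 11.25 V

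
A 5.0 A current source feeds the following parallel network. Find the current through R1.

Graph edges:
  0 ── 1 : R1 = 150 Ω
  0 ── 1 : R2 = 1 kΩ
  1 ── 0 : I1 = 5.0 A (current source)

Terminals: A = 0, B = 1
All resistors sit directly between nodes 0 and 1, so they are in parallel and share one voltage V; the full source current 5 A splits among them.
1/R_par = 1/150 + 1/1000 = 0.007667 S  =>  R_par = 130.4 Ω
V = I × R_par = 5 × 130.4 = 652.2 V
I_R1 = V/R1 = 652.2/150 = 4.348 A

Final answer: 4.348 A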